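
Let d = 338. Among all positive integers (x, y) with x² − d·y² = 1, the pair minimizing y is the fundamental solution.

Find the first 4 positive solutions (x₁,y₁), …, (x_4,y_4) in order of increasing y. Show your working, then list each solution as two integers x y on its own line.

√338 = [18; 2,1,1,2,36, …], period ℓ=5 (odd) → k=9
i=0: a=18 ⇒ p=18, q=1
…
i=3: a=1 ⇒ p=92, q=5
…
i=8: a=1 ⇒ p=43958, q=2391
i=9: a=2 ⇒ p=114243, q=6214
(x₁, y₁) = (114243, 6214);  114243² − 338·6214² = 1 ✓
k=2:  x_2 = 114243·114243+338·6214·6214 = 26102926097,  y_2 = 114243·6214+6214·114243 = 1419812004
k=3:  x_3 = 114243·26102926097+338·6214·1419812004 = 5964153172084899,  y_3 = 114243·1419812004+6214·26102926097 = 324407165539730
k=4:  x_4 = 114243·5964153172084899+338·6214·324407165539730 = 1362725501650887306817,  y_4 = 114243·324407165539730+6214·5964153172084899 = 74122495624090936776

114243 6214
26102926097 1419812004
5964153172084899 324407165539730
1362725501650887306817 74122495624090936776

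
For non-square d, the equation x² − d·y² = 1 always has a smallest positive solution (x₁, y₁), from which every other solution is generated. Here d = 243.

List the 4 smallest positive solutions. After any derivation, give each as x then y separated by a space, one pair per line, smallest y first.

√243 = [15; 1,1,2,3,15,3,2,1,1,30, …], period ℓ=10 (even) → k=9
a_0=15:  p_0=15·1+0=15,  q_0=15·0+1=1
…
a_5=15:  p_5=15·265+78=4053,  q_5=15·17+5=260
…
a_8=1:  p_8=1·28901+12424=41325,  q_8=1·1854+797=2651
a_9=1:  p_9=1·41325+28901=70226,  q_9=1·2651+1854=4505
(x₁, y₁) = (70226, 4505);  70226² − 243·4505² = 1 ✓
(x_2, y_2) = (70226·70226 + 243·4505·4505, 70226·4505 + 4505·70226) = (9863382151, 632736260)
(x_3, y_3) = (70226·9863382151 + 243·4505·632736260, 70226·632736260 + 4505·9863382151) = (1385331749802026, 88869073185015)
(x_4, y_4) = (70226·1385331749802026 + 243·4505·88869073185015, 70226·88869073185015 + 4505·1385331749802026) = (194572614913330773601, 12481839066348990520)

70226 4505
9863382151 632736260
1385331749802026 88869073185015
194572614913330773601 12481839066348990520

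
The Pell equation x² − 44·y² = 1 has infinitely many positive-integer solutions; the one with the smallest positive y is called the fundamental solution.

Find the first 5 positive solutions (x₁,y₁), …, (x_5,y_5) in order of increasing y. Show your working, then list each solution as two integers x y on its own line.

[6; 1,1,1,2,1,1,1,12] for √44; ℓ=8 ⇒ convergent index 7
k=0  a_k=6  p_k/q_k = 6/1
k=1  a_k=1  p_k/q_k = 7/1
k=2  a_k=1  p_k/q_k = 13/2
k=3  a_k=1  p_k/q_k = 20/3
…
k=5  a_k=1  p_k/q_k = 73/11
k=6  a_k=1  p_k/q_k = 126/19
k=7  a_k=1  p_k/q_k = 199/30
(x₁, y₁) = (199, 30);  199² − 44·30² = 1 ✓
k=2:  x_2 = 199·199+44·30·30 = 79201,  y_2 = 199·30+30·199 = 11940
k=3:  x_3 = 199·79201+44·30·11940 = 31521799,  y_3 = 199·11940+30·79201 = 4752090
k=4:  x_4 = 199·31521799+44·30·4752090 = 12545596801,  y_4 = 199·4752090+30·31521799 = 1891319880
k=5:  x_5 = 199·12545596801+44·30·1891319880 = 4993116004999,  y_5 = 199·1891319880+30·12545596801 = 752740560150

199 30
79201 11940
31521799 4752090
12545596801 1891319880
4993116004999 752740560150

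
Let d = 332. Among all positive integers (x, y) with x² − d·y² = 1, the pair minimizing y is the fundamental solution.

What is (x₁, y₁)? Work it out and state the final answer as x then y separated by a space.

13447 738

√332 → a₀=18, period (4,1,1,8,1,1,4,36); ℓ=8 even so k=7
i=0: a=18 ⇒ p=18, q=1
…
i=6: a=1 ⇒ p=2970, q=163
i=7: a=4 ⇒ p=13447, q=738
(x₁, y₁) = (13447, 738);  13447² − 332·738² = 1 ✓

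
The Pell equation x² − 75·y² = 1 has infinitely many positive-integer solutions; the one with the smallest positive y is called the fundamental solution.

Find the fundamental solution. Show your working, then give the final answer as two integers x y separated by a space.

√75 → a₀=8, period (1,1,1,16); ℓ=4 even so k=3
k=0  a_k=8  p_k/q_k = 8/1
k=1  a_k=1  p_k/q_k = 9/1
k=2  a_k=1  p_k/q_k = 17/2
k=3  a_k=1  p_k/q_k = 26/3
(x₁, y₁) = (26, 3);  26² − 75·3² = 1 ✓

26 3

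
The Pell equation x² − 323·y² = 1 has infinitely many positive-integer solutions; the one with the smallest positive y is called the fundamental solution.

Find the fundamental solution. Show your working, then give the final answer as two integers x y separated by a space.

18 1

d=323: √d = [17; 1,34] (ℓ=2, even), read p_1/q_1
i=0: a=17 ⇒ p=17, q=1
i=1: a=1 ⇒ p=18, q=1
→ (18, 1).  Check: 18²=324, 323·1²=323, difference 1.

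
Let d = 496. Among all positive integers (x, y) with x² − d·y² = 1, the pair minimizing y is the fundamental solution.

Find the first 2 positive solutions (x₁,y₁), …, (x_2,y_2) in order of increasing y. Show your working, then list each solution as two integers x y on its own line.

d=496: √d = [22; 3,1,2,4,1,…,1,3,44] (ℓ=16, even), read p_15/q_15
step 0: (22, 1)  from 22·(1,0) + (0,1)
step 1: (67, 3)  from 3·(22,1) + (1,0)
step 2: (89, 4)  from 1·(67,3) + (22,1)
step 3: (245, 11)  from 2·(89,4) + (67,3)
…
step 6: (2383, 107)  from 1·(1314,59) + (1069,48)
step 7: (6080, 273)  from 2·(2383,107) + (1314,59)
step 8: (14543, 653)  from 2·(6080,273) + (2383,107)
step 9: (35166, 1579)  from 2·(14543,653) + (6080,273)
step 10: (49709, 2232)  from 1·(35166,1579) + (14543,653)
step 11: (84875, 3811)  from 1·(49709,2232) + (35166,1579)
step 12: (389209, 17476)  from 4·(84875,3811) + (49709,2232)
step 13: (863293, 38763)  from 2·(389209,17476) + (84875,3811)
step 14: (1252502, 56239)  from 1·(863293,38763) + (389209,17476)
step 15: (4620799, 207480)  from 3·(1252502,56239) + (863293,38763)
→ (4620799, 207480).  Check: 4620799²=21351783398401, 496·207480²=21351783398400, difference 1.
(4620799+207480√496)^2 = 42703566796801 + 1917446753040√496

4620799 207480
42703566796801 1917446753040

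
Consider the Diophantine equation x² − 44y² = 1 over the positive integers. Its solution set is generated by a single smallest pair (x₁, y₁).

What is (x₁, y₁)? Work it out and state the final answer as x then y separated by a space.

199 30

√44 → a₀=6, period (1,1,1,2,1,1,1,12); ℓ=8 even so k=7
i=0: a=6 ⇒ p=6, q=1
…
i=5: a=1 ⇒ p=73, q=11
i=6: a=1 ⇒ p=126, q=19
i=7: a=1 ⇒ p=199, q=30
(x₁, y₁) = (199, 30);  199² − 44·30² = 1 ✓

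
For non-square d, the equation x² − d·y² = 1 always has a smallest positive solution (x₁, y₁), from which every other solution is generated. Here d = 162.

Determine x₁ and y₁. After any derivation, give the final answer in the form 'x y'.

d=162: √d = [12; 1,2,1,2,12,2,1,2,1,24] (ℓ=10, even), read p_9/q_9
a_0=12:  p_0=12·1+0=12,  q_0=12·0+1=1
…
a_7=1:  p_7=1·3602+1731=5333,  q_7=1·283+136=419
a_8=2:  p_8=2·5333+3602=14268,  q_8=2·419+283=1121
a_9=1:  p_9=1·14268+5333=19601,  q_9=1·1121+419=1540
→ (19601, 1540).  Check: 19601²=384199201, 162·1540²=384199200, difference 1.

19601 1540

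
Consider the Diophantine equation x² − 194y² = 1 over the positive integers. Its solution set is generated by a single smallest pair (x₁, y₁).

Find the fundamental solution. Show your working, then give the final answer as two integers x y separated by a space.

195 14

√194 = [13; 1,12,1,26, …], period ℓ=4 (even) → k=3
i=0: a=13 ⇒ p=13, q=1
i=1: a=1 ⇒ p=14, q=1
i=2: a=12 ⇒ p=181, q=13
i=3: a=1 ⇒ p=195, q=14
(x₁, y₁) = (195, 14);  195² − 194·14² = 1 ✓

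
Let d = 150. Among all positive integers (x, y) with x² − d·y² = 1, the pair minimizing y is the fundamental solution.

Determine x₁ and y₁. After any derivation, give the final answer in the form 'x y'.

49 4

√150 = [12; 4,24, …], period ℓ=2 (even) → k=1
a_0=12:  p_0=12·1+0=12,  q_0=12·0+1=1
a_1=4:  p_1=4·12+1=49,  q_1=4·1+0=4
→ (49, 4).  Check: 49²=2401, 150·4²=2400, difference 1.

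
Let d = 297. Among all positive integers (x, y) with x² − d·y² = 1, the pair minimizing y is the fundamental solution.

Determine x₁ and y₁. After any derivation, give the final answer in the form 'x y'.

√297 = [17; 4,3,1,1,2,1,1,3,4,34, …], period ℓ=10 (even) → k=9
step 0: (17, 1)  from 17·(1,0) + (0,1)
…
step 8: (11357, 659)  from 3·(3171,184) + (1844,107)
step 9: (48599, 2820)  from 4·(11357,659) + (3171,184)
(x₁, y₁) = (48599, 2820);  48599² − 297·2820² = 1 ✓

48599 2820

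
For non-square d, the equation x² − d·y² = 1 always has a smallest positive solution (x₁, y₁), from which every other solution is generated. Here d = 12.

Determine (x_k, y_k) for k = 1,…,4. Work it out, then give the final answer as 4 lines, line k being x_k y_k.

√12 = [3; 2,6, …], period ℓ=2 (even) → k=1
k=0  a_k=3  p_k/q_k = 3/1
k=1  a_k=2  p_k/q_k = 7/2
fundamental: x₁=7, y₁=2  (since 49 − 12·4 = 1)
k=2:  x_2 = 7·7+12·2·2 = 97,  y_2 = 7·2+2·7 = 28
k=3:  x_3 = 7·97+12·2·28 = 1351,  y_3 = 7·28+2·97 = 390
k=4:  x_4 = 7·1351+12·2·390 = 18817,  y_4 = 7·390+2·1351 = 5432

7 2
97 28
1351 390
18817 5432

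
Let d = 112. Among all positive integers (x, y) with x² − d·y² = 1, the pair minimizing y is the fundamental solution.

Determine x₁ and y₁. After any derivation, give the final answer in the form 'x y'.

√112 → a₀=10, period (1,1,2,1,1,20); ℓ=6 even so k=5
k=0  a_k=10  p_k/q_k = 10/1
k=1  a_k=1  p_k/q_k = 11/1
k=2  a_k=1  p_k/q_k = 21/2
…
k=4  a_k=1  p_k/q_k = 74/7
k=5  a_k=1  p_k/q_k = 127/12
(x₁, y₁) = (127, 12);  127² − 112·12² = 1 ✓

127 12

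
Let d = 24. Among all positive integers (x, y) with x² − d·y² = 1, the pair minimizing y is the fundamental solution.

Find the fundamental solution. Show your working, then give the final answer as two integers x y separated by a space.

d=24: √d = [4; 1,8] (ℓ=2, even), read p_1/q_1
step 0: (4, 1)  from 4·(1,0) + (0,1)
step 1: (5, 1)  from 1·(4,1) + (1,0)
(x₁, y₁) = (5, 1);  5² − 24·1² = 1 ✓

5 1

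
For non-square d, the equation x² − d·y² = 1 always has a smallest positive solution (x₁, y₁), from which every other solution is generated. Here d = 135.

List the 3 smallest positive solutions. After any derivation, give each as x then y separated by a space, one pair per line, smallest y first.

[11; 1,1,1,1,1,1,1,22] for √135; ℓ=8 ⇒ convergent index 7
k=0  a_k=11  p_k/q_k = 11/1
k=1  a_k=1  p_k/q_k = 12/1
k=2  a_k=1  p_k/q_k = 23/2
k=3  a_k=1  p_k/q_k = 35/3
…
k=6  a_k=1  p_k/q_k = 151/13
k=7  a_k=1  p_k/q_k = 244/21
→ (244, 21).  Check: 244²=59536, 135·21²=59535, difference 1.
n=2: (244,21)∘(244,21) = (244·244+135·21·21, 244·21+21·244) = (119071,10248)
n=3: (119071,10248)∘(244,21) = (244·119071+135·21·10248, 244·10248+21·119071) = (58106404,5001003)

244 21
119071 10248
58106404 5001003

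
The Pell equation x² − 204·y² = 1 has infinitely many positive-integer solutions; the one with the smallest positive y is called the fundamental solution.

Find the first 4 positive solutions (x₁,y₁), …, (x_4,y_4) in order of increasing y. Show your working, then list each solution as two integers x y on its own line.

√204 = [14; 3,1,1,6,1,1,3,28, …], period ℓ=8 (even) → k=7
i=0: a=14 ⇒ p=14, q=1
i=1: a=3 ⇒ p=43, q=3
…
i=6: a=1 ⇒ p=1414, q=99
i=7: a=3 ⇒ p=4999, q=350
fundamental: x₁=4999, y₁=350  (since 24990001 − 204·122500 = 1)
k=2:  x_2 = 4999·4999+204·350·350 = 49980001,  y_2 = 4999·350+350·4999 = 3499300
k=3:  x_3 = 4999·49980001+204·350·3499300 = 499700044999,  y_3 = 4999·3499300+350·49980001 = 34986001050
k=4:  x_4 = 4999·499700044999+204·350·34986001050 = 4996000999920001,  y_4 = 4999·34986001050+350·499700044999 = 349790034998600

4999 350
49980001 3499300
499700044999 34986001050
4996000999920001 349790034998600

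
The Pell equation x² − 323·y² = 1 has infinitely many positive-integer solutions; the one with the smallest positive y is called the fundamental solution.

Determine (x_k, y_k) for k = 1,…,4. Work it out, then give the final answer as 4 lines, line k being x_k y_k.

18 1
647 36
23274 1295
837217 46584

d=323: √d = [17; 1,34] (ℓ=2, even), read p_1/q_1
step 0: (17, 1)  from 17·(1,0) + (0,1)
step 1: (18, 1)  from 1·(17,1) + (1,0)
fundamental: x₁=18, y₁=1  (since 324 − 323·1 = 1)
n=2: (18,1)∘(18,1) = (18·18+323·1·1, 18·1+1·18) = (647,36)
n=3: (647,36)∘(18,1) = (18·647+323·1·36, 18·36+1·647) = (23274,1295)
n=4: (23274,1295)∘(18,1) = (18·23274+323·1·1295, 18·1295+1·23274) = (837217,46584)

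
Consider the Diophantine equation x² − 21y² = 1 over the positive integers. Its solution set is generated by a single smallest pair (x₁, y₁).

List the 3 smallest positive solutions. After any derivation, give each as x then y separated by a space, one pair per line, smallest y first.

55 12
6049 1320
665335 145188

[4; 1,1,2,1,1,8] for √21; ℓ=6 ⇒ convergent index 5
k=0  a_k=4  p_k/q_k = 4/1
…
k=4  a_k=1  p_k/q_k = 32/7
k=5  a_k=1  p_k/q_k = 55/12
→ (55, 12).  Check: 55²=3025, 21·12²=3024, difference 1.
(55+12√21)^2 = 6049 + 1320√21
(55+12√21)^3 = 665335 + 145188√21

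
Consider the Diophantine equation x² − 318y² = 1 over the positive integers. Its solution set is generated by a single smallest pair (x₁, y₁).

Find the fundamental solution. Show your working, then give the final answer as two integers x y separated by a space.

107 6

√318 = [17; 1,4,1,34, …], period ℓ=4 (even) → k=3
i=0: a=17 ⇒ p=17, q=1
…
i=2: a=4 ⇒ p=89, q=5
i=3: a=1 ⇒ p=107, q=6
(x₁, y₁) = (107, 6);  107² − 318·6² = 1 ✓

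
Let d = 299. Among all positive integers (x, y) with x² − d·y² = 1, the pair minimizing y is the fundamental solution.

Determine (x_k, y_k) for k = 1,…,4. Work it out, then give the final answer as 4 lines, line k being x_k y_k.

√299 → a₀=17, period (3,2,3,34); ℓ=4 even so k=3
i=0: a=17 ⇒ p=17, q=1
i=1: a=3 ⇒ p=52, q=3
i=2: a=2 ⇒ p=121, q=7
i=3: a=3 ⇒ p=415, q=24
(x₁, y₁) = (415, 24);  415² − 299·24² = 1 ✓
(415+24√299)^2 = 344449 + 19920√299
(415+24√299)^3 = 285892255 + 16533576√299
(415+24√299)^4 = 237290227201 + 13722848160√299

415 24
344449 19920
285892255 16533576
237290227201 13722848160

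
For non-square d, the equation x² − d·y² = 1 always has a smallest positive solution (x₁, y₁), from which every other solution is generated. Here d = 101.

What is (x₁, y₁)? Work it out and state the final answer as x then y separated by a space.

201 20

√101 = [10; 20, …], period ℓ=1 (odd) → k=1
i=0: a=10 ⇒ p=10, q=1
i=1: a=20 ⇒ p=201, q=20
→ (201, 20).  Check: 201²=40401, 101·20²=40400, difference 1.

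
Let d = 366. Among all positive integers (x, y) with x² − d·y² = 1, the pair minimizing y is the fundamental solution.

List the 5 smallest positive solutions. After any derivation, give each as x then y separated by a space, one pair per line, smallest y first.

907925 47458
1648655611249 86176609300
2993711291685588725 156483795997357542
5436130649005627630680001 284151100961715516031400
9871197838993875221878594227125 515975776681174635989620332458

d=366: √d = [19; 7,1,1,1,2,12,2,1,1,1,7,38] (ℓ=12, even), read p_11/q_11
step 0: (19, 1)  from 19·(1,0) + (0,1)
step 1: (134, 7)  from 7·(19,1) + (1,0)
…
step 7: (30055, 1571)  from 2·(14444,755) + (1167,61)
…
step 10: (119053, 6223)  from 1·(74554,3897) + (44499,2326)
step 11: (907925, 47458)  from 7·(119053,6223) + (74554,3897)
→ (907925, 47458).  Check: 907925²=824327805625, 366·47458²=824327805624, difference 1.
n=2: (907925,47458)∘(907925,47458) = (907925·907925+366·47458·47458, 907925·47458+47458·907925) = (1648655611249,86176609300)
n=3: (1648655611249,86176609300)∘(907925,47458) = (907925·1648655611249+366·47458·86176609300, 907925·86176609300+47458·1648655611249) = (2993711291685588725,156483795997357542)
n=4: (2993711291685588725,156483795997357542)∘(907925,47458) = (907925·2993711291685588725+366·47458·156483795997357542, 907925·156483795997357542+47458·2993711291685588725) = (5436130649005627630680001,284151100961715516031400)
n=5: (5436130649005627630680001,284151100961715516031400)∘(907925,47458) = (907925·5436130649005627630680001+366·47458·284151100961715516031400, 907925·284151100961715516031400+47458·5436130649005627630680001) = (9871197838993875221878594227125,515975776681174635989620332458)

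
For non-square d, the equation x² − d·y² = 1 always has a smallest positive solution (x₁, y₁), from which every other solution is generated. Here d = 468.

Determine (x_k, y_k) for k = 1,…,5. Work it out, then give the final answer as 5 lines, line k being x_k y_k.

649 30
842401 38940
1093435849 50544090
1419278889601 65606189880
1842222905266249 85156783920150

√468 = [21; 1,1,1,2,1,1,1,42, …], period ℓ=8 (even) → k=7
a_0=21:  p_0=21·1+0=21,  q_0=21·0+1=1
a_1=1:  p_1=1·21+1=22,  q_1=1·1+0=1
…
a_4=2:  p_4=2·65+43=173,  q_4=2·3+2=8
a_5=1:  p_5=1·173+65=238,  q_5=1·8+3=11
a_6=1:  p_6=1·238+173=411,  q_6=1·11+8=19
a_7=1:  p_7=1·411+238=649,  q_7=1·19+11=30
→ (649, 30).  Check: 649²=421201, 468·30²=421200, difference 1.
(x_2, y_2) = (649·649 + 468·30·30, 649·30 + 30·649) = (842401, 38940)
(x_3, y_3) = (649·842401 + 468·30·38940, 649·38940 + 30·842401) = (1093435849, 50544090)
(x_4, y_4) = (649·1093435849 + 468·30·50544090, 649·50544090 + 30·1093435849) = (1419278889601, 65606189880)
(x_5, y_5) = (649·1419278889601 + 468·30·65606189880, 649·65606189880 + 30·1419278889601) = (1842222905266249, 85156783920150)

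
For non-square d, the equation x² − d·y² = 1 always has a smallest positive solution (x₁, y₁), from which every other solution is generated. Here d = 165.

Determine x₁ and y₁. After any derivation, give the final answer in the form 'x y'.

[12; 1,5,2,5,1,24] for √165; ℓ=6 ⇒ convergent index 5
a_0=12:  p_0=12·1+0=12,  q_0=12·0+1=1
…
a_4=5:  p_4=5·167+77=912,  q_4=5·13+6=71
a_5=1:  p_5=1·912+167=1079,  q_5=1·71+13=84
(x₁, y₁) = (1079, 84);  1079² − 165·84² = 1 ✓

1079 84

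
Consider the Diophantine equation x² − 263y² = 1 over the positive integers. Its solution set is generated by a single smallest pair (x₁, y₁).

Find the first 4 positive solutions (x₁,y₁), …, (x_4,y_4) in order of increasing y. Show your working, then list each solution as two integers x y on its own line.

139128 8579
38713200767 2387158224
10772180392483224 664241098768765
2997423827252098776577 184829071176614315616

√263 = [16; 4,1,1,1,1,15,1,1,1,1,4,32, …], period ℓ=12 (even) → k=11
k=0  a_k=16  p_k/q_k = 16/1
k=1  a_k=4  p_k/q_k = 65/4
…
k=7  a_k=1  p_k/q_k = 6195/382
…
k=10  a_k=1  p_k/q_k = 30229/1864
k=11  a_k=4  p_k/q_k = 139128/8579
→ (139128, 8579).  Check: 139128²=19356600384, 263·8579²=19356600383, difference 1.
(x_2, y_2) = (139128·139128 + 263·8579·8579, 139128·8579 + 8579·139128) = (38713200767, 2387158224)
(x_3, y_3) = (139128·38713200767 + 263·8579·2387158224, 139128·2387158224 + 8579·38713200767) = (10772180392483224, 664241098768765)
(x_4, y_4) = (139128·10772180392483224 + 263·8579·664241098768765, 139128·664241098768765 + 8579·10772180392483224) = (2997423827252098776577, 184829071176614315616)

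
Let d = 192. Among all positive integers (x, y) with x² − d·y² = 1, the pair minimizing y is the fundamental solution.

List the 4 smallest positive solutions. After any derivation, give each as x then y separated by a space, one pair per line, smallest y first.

√192 = [13; 1,5,1,26, …], period ℓ=4 (even) → k=3
step 0: (13, 1)  from 13·(1,0) + (0,1)
step 1: (14, 1)  from 1·(13,1) + (1,0)
step 2: (83, 6)  from 5·(14,1) + (13,1)
step 3: (97, 7)  from 1·(83,6) + (14,1)
fundamental: x₁=97, y₁=7  (since 9409 − 192·49 = 1)
k=2:  x_2 = 97·97+192·7·7 = 18817,  y_2 = 97·7+7·97 = 1358
k=3:  x_3 = 97·18817+192·7·1358 = 3650401,  y_3 = 97·1358+7·18817 = 263445
k=4:  x_4 = 97·3650401+192·7·263445 = 708158977,  y_4 = 97·263445+7·3650401 = 51106972

97 7
18817 1358
3650401 263445
708158977 51106972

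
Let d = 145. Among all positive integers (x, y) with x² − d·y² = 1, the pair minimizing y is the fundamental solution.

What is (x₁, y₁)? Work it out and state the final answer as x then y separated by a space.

[12; 24] for √145; ℓ=1 ⇒ convergent index 1
k=0  a_k=12  p_k/q_k = 12/1
k=1  a_k=24  p_k/q_k = 289/24
fundamental: x₁=289, y₁=24  (since 83521 − 145·576 = 1)

289 24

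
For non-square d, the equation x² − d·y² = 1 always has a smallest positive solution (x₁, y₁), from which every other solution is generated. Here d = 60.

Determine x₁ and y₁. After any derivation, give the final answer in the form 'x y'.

31 4

√60 = [7; 1,2,1,14, …], period ℓ=4 (even) → k=3
a_0=7:  p_0=7·1+0=7,  q_0=7·0+1=1
a_1=1:  p_1=1·7+1=8,  q_1=1·1+0=1
a_2=2:  p_2=2·8+7=23,  q_2=2·1+1=3
a_3=1:  p_3=1·23+8=31,  q_3=1·3+1=4
→ (31, 4).  Check: 31²=961, 60·4²=960, difference 1.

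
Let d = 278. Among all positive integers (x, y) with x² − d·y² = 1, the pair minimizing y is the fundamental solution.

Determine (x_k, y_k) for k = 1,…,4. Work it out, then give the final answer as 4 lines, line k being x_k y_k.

2501 150
12510001 750300
62575022501 3753000450
313000250040001 18772507500600

[16; 1,2,16,2,1,32] for √278; ℓ=6 ⇒ convergent index 5
a_0=16:  p_0=16·1+0=16,  q_0=16·0+1=1
a_1=1:  p_1=1·16+1=17,  q_1=1·1+0=1
…
a_4=2:  p_4=2·817+50=1684,  q_4=2·49+3=101
a_5=1:  p_5=1·1684+817=2501,  q_5=1·101+49=150
→ (2501, 150).  Check: 2501²=6255001, 278·150²=6255000, difference 1.
n=2: (2501,150)∘(2501,150) = (2501·2501+278·150·150, 2501·150+150·2501) = (12510001,750300)
n=3: (12510001,750300)∘(2501,150) = (2501·12510001+278·150·750300, 2501·750300+150·12510001) = (62575022501,3753000450)
n=4: (62575022501,3753000450)∘(2501,150) = (2501·62575022501+278·150·3753000450, 2501·3753000450+150·62575022501) = (313000250040001,18772507500600)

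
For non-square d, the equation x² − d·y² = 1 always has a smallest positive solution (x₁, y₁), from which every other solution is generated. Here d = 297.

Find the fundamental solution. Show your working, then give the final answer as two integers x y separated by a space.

d=297: √d = [17; 4,3,1,1,2,1,1,3,4,34] (ℓ=10, even), read p_9/q_9
a_0=17:  p_0=17·1+0=17,  q_0=17·0+1=1
a_1=4:  p_1=4·17+1=69,  q_1=4·1+0=4
a_2=3:  p_2=3·69+17=224,  q_2=3·4+1=13
…
a_4=1:  p_4=1·293+224=517,  q_4=1·17+13=30
…
a_8=3:  p_8=3·3171+1844=11357,  q_8=3·184+107=659
a_9=4:  p_9=4·11357+3171=48599,  q_9=4·659+184=2820
fundamental: x₁=48599, y₁=2820  (since 2361862801 − 297·7952400 = 1)

48599 2820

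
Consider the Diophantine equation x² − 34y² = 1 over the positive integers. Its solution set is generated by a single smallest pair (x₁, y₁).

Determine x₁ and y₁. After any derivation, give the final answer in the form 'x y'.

35 6

√34 = [5; 1,4,1,10, …], period ℓ=4 (even) → k=3
a_0=5:  p_0=5·1+0=5,  q_0=5·0+1=1
…
a_2=4:  p_2=4·6+5=29,  q_2=4·1+1=5
a_3=1:  p_3=1·29+6=35,  q_3=1·5+1=6
→ (35, 6).  Check: 35²=1225, 34·6²=1224, difference 1.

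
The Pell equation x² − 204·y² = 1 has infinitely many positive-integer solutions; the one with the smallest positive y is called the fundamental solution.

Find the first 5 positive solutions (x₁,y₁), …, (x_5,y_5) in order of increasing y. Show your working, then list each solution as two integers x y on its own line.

4999 350
49980001 3499300
499700044999 34986001050
4996000999920001 349790034998600
49950017497500124999 3497200734930001750

√204 = [14; 3,1,1,6,1,1,3,28, …], period ℓ=8 (even) → k=7
a_0=14:  p_0=14·1+0=14,  q_0=14·0+1=1
…
a_2=1:  p_2=1·43+14=57,  q_2=1·3+1=4
a_3=1:  p_3=1·57+43=100,  q_3=1·4+3=7
…
a_6=1:  p_6=1·757+657=1414,  q_6=1·53+46=99
a_7=3:  p_7=3·1414+757=4999,  q_7=3·99+53=350
→ (4999, 350).  Check: 4999²=24990001, 204·350²=24990000, difference 1.
(4999+350√204)^2 = 49980001 + 3499300√204
(4999+350√204)^3 = 499700044999 + 34986001050√204
(4999+350√204)^4 = 4996000999920001 + 349790034998600√204
(4999+350√204)^5 = 49950017497500124999 + 3497200734930001750√204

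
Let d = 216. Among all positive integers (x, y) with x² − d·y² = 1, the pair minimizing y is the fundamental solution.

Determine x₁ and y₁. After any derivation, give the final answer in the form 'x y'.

[14; 1,2,3,2,1,28] for √216; ℓ=6 ⇒ convergent index 5
i=0: a=14 ⇒ p=14, q=1
…
i=2: a=2 ⇒ p=44, q=3
…
i=4: a=2 ⇒ p=338, q=23
i=5: a=1 ⇒ p=485, q=33
fundamental: x₁=485, y₁=33  (since 235225 − 216·1089 = 1)

485 33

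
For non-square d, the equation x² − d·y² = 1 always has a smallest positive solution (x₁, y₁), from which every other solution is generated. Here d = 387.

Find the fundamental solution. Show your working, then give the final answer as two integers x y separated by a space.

[19; 1,2,19,2,1,38] for √387; ℓ=6 ⇒ convergent index 5
step 0: (19, 1)  from 19·(1,0) + (0,1)
…
step 3: (1141, 58)  from 19·(59,3) + (20,1)
step 4: (2341, 119)  from 2·(1141,58) + (59,3)
step 5: (3482, 177)  from 1·(2341,119) + (1141,58)
(x₁, y₁) = (3482, 177);  3482² − 387·177² = 1 ✓

3482 177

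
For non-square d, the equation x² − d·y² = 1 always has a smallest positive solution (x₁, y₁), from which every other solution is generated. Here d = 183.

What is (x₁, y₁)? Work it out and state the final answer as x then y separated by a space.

487 36

√183 → a₀=13, period (1,1,8,1,1,26); ℓ=6 even so k=5
k=0  a_k=13  p_k/q_k = 13/1
k=1  a_k=1  p_k/q_k = 14/1
k=2  a_k=1  p_k/q_k = 27/2
…
k=4  a_k=1  p_k/q_k = 257/19
k=5  a_k=1  p_k/q_k = 487/36
fundamental: x₁=487, y₁=36  (since 237169 − 183·1296 = 1)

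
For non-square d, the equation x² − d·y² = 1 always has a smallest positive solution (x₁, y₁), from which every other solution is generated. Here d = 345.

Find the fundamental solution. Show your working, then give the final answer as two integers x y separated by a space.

√345 → a₀=18, period (1,1,2,1,6,1,2,1,1,36); ℓ=10 even so k=9
k=0  a_k=18  p_k/q_k = 18/1
k=1  a_k=1  p_k/q_k = 19/1
k=2  a_k=1  p_k/q_k = 37/2
k=3  a_k=2  p_k/q_k = 93/5
…
k=5  a_k=6  p_k/q_k = 873/47
k=6  a_k=1  p_k/q_k = 1003/54
…
k=8  a_k=1  p_k/q_k = 3882/209
k=9  a_k=1  p_k/q_k = 6761/364
fundamental: x₁=6761, y₁=364  (since 45711121 − 345·132496 = 1)

6761 364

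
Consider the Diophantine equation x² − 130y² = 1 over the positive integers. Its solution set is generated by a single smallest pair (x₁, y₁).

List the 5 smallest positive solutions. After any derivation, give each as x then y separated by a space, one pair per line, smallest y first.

6499 570
84474001 7408860
1097993058499 96300361710
14271713689896001 1251712094097720
185503733443275162499 16269753702781802850

[11; 2,2,22] for √130; ℓ=3 ⇒ convergent index 5
a_0=11:  p_0=11·1+0=11,  q_0=11·0+1=1
…
a_2=2:  p_2=2·23+11=57,  q_2=2·2+1=5
a_3=22:  p_3=22·57+23=1277,  q_3=22·5+2=112
a_4=2:  p_4=2·1277+57=2611,  q_4=2·112+5=229
a_5=2:  p_5=2·2611+1277=6499,  q_5=2·229+112=570
→ (6499, 570).  Check: 6499²=42237001, 130·570²=42237000, difference 1.
n=2: (6499,570)∘(6499,570) = (6499·6499+130·570·570, 6499·570+570·6499) = (84474001,7408860)
n=3: (84474001,7408860)∘(6499,570) = (6499·84474001+130·570·7408860, 6499·7408860+570·84474001) = (1097993058499,96300361710)
n=4: (1097993058499,96300361710)∘(6499,570) = (6499·1097993058499+130·570·96300361710, 6499·96300361710+570·1097993058499) = (14271713689896001,1251712094097720)
n=5: (14271713689896001,1251712094097720)∘(6499,570) = (6499·14271713689896001+130·570·1251712094097720, 6499·1251712094097720+570·14271713689896001) = (185503733443275162499,16269753702781802850)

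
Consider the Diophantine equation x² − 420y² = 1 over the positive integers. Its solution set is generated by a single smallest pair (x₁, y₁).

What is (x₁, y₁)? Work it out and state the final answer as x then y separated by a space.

d=420: √d = [20; 2,40] (ℓ=2, even), read p_1/q_1
a_0=20:  p_0=20·1+0=20,  q_0=20·0+1=1
a_1=2:  p_1=2·20+1=41,  q_1=2·1+0=2
fundamental: x₁=41, y₁=2  (since 1681 − 420·4 = 1)

41 2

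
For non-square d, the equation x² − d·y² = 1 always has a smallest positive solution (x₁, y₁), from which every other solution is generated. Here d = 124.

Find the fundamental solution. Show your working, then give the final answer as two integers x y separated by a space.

4620799 414960

[11; 7,2,1,1,1,…,2,7,22] for √124; ℓ=16 ⇒ convergent index 15
i=0: a=11 ⇒ p=11, q=1
…
i=2: a=2 ⇒ p=167, q=15
i=3: a=1 ⇒ p=245, q=22
i=4: a=1 ⇒ p=412, q=37
i=5: a=1 ⇒ p=657, q=59
i=6: a=3 ⇒ p=2383, q=214
…
i=8: a=4 ⇒ p=14543, q=1306
i=9: a=1 ⇒ p=17583, q=1579
i=10: a=3 ⇒ p=67292, q=6043
…
i=12: a=1 ⇒ p=152167, q=13665
i=13: a=1 ⇒ p=237042, q=21287
i=14: a=2 ⇒ p=626251, q=56239
i=15: a=7 ⇒ p=4620799, q=414960
fundamental: x₁=4620799, y₁=414960  (since 21351783398401 − 124·172191801600 = 1)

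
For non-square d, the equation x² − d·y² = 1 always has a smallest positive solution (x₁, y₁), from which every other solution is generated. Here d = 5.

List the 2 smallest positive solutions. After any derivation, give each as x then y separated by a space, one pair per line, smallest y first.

d=5: √d = [2; 4] (ℓ=1, odd), read p_1/q_1
i=0: a=2 ⇒ p=2, q=1
i=1: a=4 ⇒ p=9, q=4
(x₁, y₁) = (9, 4);  9² − 5·4² = 1 ✓
n=2: (9,4)∘(9,4) = (9·9+5·4·4, 9·4+4·9) = (161,72)

9 4
161 72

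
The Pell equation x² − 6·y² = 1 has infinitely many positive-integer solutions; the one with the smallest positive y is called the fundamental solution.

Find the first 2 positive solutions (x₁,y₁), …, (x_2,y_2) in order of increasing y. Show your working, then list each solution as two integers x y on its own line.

5 2
49 20

d=6: √d = [2; 2,4] (ℓ=2, even), read p_1/q_1
k=0  a_k=2  p_k/q_k = 2/1
k=1  a_k=2  p_k/q_k = 5/2
fundamental: x₁=5, y₁=2  (since 25 − 6·4 = 1)
k=2:  x_2 = 5·5+6·2·2 = 49,  y_2 = 5·2+2·5 = 20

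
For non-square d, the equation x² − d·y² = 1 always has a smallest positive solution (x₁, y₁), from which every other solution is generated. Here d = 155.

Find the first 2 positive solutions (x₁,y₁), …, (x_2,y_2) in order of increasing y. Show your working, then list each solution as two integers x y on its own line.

249 20
124001 9960

[12; 2,4,2,24] for √155; ℓ=4 ⇒ convergent index 3
k=0  a_k=12  p_k/q_k = 12/1
k=1  a_k=2  p_k/q_k = 25/2
k=2  a_k=4  p_k/q_k = 112/9
k=3  a_k=2  p_k/q_k = 249/20
fundamental: x₁=249, y₁=20  (since 62001 − 155·400 = 1)
(249+20√155)^2 = 124001 + 9960√155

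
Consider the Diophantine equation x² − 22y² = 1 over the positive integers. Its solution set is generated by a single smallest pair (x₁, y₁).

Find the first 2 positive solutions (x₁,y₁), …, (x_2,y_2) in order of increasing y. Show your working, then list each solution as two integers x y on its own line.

d=22: √d = [4; 1,2,4,2,1,8] (ℓ=6, even), read p_5/q_5
a_0=4:  p_0=4·1+0=4,  q_0=4·0+1=1
…
a_3=4:  p_3=4·14+5=61,  q_3=4·3+1=13
a_4=2:  p_4=2·61+14=136,  q_4=2·13+3=29
a_5=1:  p_5=1·136+61=197,  q_5=1·29+13=42
fundamental: x₁=197, y₁=42  (since 38809 − 22·1764 = 1)
(x_2, y_2) = (197·197 + 22·42·42, 197·42 + 42·197) = (77617, 16548)

197 42
77617 16548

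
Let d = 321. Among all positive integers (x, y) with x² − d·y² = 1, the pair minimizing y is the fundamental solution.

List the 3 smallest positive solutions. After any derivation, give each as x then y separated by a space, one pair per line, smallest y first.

[17; 1,10,1,34] for √321; ℓ=4 ⇒ convergent index 3
k=0  a_k=17  p_k/q_k = 17/1
…
k=2  a_k=10  p_k/q_k = 197/11
k=3  a_k=1  p_k/q_k = 215/12
fundamental: x₁=215, y₁=12  (since 46225 − 321·144 = 1)
(x_2, y_2) = (215·215 + 321·12·12, 215·12 + 12·215) = (92449, 5160)
(x_3, y_3) = (215·92449 + 321·12·5160, 215·5160 + 12·92449) = (39752855, 2218788)

215 12
92449 5160
39752855 2218788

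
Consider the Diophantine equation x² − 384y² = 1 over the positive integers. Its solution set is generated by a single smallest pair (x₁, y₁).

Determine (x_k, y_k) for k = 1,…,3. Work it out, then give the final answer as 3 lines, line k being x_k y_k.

√384 = [19; 1,1,2,9,2,1,1,38, …], period ℓ=8 (even) → k=7
step 0: (19, 1)  from 19·(1,0) + (0,1)
…
step 3: (98, 5)  from 2·(39,2) + (20,1)
step 4: (921, 47)  from 9·(98,5) + (39,2)
step 5: (1940, 99)  from 2·(921,47) + (98,5)
step 6: (2861, 146)  from 1·(1940,99) + (921,47)
step 7: (4801, 245)  from 1·(2861,146) + (1940,99)
(x₁, y₁) = (4801, 245);  4801² − 384·245² = 1 ✓
(4801+245√384)^2 = 46099201 + 2352490√384
(4801+245√384)^3 = 442644523201 + 22588608735√384

4801 245
46099201 2352490
442644523201 22588608735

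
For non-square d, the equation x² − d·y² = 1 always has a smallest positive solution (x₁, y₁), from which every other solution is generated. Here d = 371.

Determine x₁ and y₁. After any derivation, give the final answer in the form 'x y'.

1695 88

[19; 3,1,4,1,3,38] for √371; ℓ=6 ⇒ convergent index 5
step 0: (19, 1)  from 19·(1,0) + (0,1)
…
step 2: (77, 4)  from 1·(58,3) + (19,1)
…
step 4: (443, 23)  from 1·(366,19) + (77,4)
step 5: (1695, 88)  from 3·(443,23) + (366,19)
fundamental: x₁=1695, y₁=88  (since 2873025 − 371·7744 = 1)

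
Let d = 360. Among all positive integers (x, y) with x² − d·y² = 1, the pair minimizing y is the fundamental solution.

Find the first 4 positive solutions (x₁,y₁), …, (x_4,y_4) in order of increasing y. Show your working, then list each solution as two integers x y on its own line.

19 1
721 38
27379 1443
1039681 54796

d=360: √d = [18; 1,36] (ℓ=2, even), read p_1/q_1
k=0  a_k=18  p_k/q_k = 18/1
k=1  a_k=1  p_k/q_k = 19/1
→ (19, 1).  Check: 19²=361, 360·1²=360, difference 1.
(x_2, y_2) = (19·19 + 360·1·1, 19·1 + 1·19) = (721, 38)
(x_3, y_3) = (19·721 + 360·1·38, 19·38 + 1·721) = (27379, 1443)
(x_4, y_4) = (19·27379 + 360·1·1443, 19·1443 + 1·27379) = (1039681, 54796)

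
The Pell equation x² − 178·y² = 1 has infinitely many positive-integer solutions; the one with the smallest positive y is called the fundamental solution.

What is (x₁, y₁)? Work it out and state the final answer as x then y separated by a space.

d=178: √d = [13; 2,1,12,1,2,26] (ℓ=6, even), read p_5/q_5
step 0: (13, 1)  from 13·(1,0) + (0,1)
…
step 4: (547, 41)  from 1·(507,38) + (40,3)
step 5: (1601, 120)  from 2·(547,41) + (507,38)
(x₁, y₁) = (1601, 120);  1601² − 178·120² = 1 ✓

1601 120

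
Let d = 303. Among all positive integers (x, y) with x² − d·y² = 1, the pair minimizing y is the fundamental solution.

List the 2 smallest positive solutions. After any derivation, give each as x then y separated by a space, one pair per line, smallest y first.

√303 = [17; 2,2,5,2,2,34, …], period ℓ=6 (even) → k=5
a_0=17:  p_0=17·1+0=17,  q_0=17·0+1=1
…
a_2=2:  p_2=2·35+17=87,  q_2=2·2+1=5
a_3=5:  p_3=5·87+35=470,  q_3=5·5+2=27
a_4=2:  p_4=2·470+87=1027,  q_4=2·27+5=59
a_5=2:  p_5=2·1027+470=2524,  q_5=2·59+27=145
fundamental: x₁=2524, y₁=145  (since 6370576 − 303·21025 = 1)
k=2:  x_2 = 2524·2524+303·145·145 = 12741151,  y_2 = 2524·145+145·2524 = 731960

2524 145
12741151 731960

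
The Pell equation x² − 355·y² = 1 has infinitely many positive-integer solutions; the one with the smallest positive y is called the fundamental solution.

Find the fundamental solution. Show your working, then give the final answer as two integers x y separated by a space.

d=355: √d = [18; 1,5,3,3,1,6,1,3,3,5,1,36] (ℓ=12, even), read p_11/q_11
a_0=18:  p_0=18·1+0=18,  q_0=18·0+1=1
a_1=1:  p_1=1·18+1=19,  q_1=1·1+0=1
…
a_6=6:  p_6=6·1545+1187=10457,  q_6=6·82+63=555
…
a_8=3:  p_8=3·12002+10457=46463,  q_8=3·637+555=2466
…
a_10=5:  p_10=5·151391+46463=803418,  q_10=5·8035+2466=42641
a_11=1:  p_11=1·803418+151391=954809,  q_11=1·42641+8035=50676
→ (954809, 50676).  Check: 954809²=911660226481, 355·50676²=911660226480, difference 1.

954809 50676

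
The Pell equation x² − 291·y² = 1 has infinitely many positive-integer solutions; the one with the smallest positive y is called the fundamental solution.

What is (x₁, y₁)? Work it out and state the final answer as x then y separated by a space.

[17; 17,34] for √291; ℓ=2 ⇒ convergent index 1
step 0: (17, 1)  from 17·(1,0) + (0,1)
step 1: (290, 17)  from 17·(17,1) + (1,0)
(x₁, y₁) = (290, 17);  290² − 291·17² = 1 ✓

290 17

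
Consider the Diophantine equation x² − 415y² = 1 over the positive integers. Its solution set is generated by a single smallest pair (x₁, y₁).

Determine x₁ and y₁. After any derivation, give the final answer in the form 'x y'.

√415 = [20; 2,1,2,4,6,…,1,2,40, …], period ℓ=16 (even) → k=15
i=0: a=20 ⇒ p=20, q=1
…
i=3: a=2 ⇒ p=163, q=8
i=4: a=4 ⇒ p=713, q=35
i=5: a=6 ⇒ p=4441, q=218
…
i=7: a=1 ⇒ p=9595, q=471
i=8: a=3 ⇒ p=33939, q=1666
…
i=11: a=6 ⇒ p=508372, q=24955
i=12: a=4 ⇒ p=2110961, q=103623
i=13: a=2 ⇒ p=4730294, q=232201
i=14: a=1 ⇒ p=6841255, q=335824
i=15: a=2 ⇒ p=18412804, q=903849
(x₁, y₁) = (18412804, 903849);  18412804² − 415·903849² = 1 ✓

18412804 903849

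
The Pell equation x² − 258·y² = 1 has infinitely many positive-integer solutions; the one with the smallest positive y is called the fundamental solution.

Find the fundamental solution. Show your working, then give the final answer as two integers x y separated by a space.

257 16

√258 → a₀=16, period (16,32); ℓ=2 even so k=1
a_0=16:  p_0=16·1+0=16,  q_0=16·0+1=1
a_1=16:  p_1=16·16+1=257,  q_1=16·1+0=16
→ (257, 16).  Check: 257²=66049, 258·16²=66048, difference 1.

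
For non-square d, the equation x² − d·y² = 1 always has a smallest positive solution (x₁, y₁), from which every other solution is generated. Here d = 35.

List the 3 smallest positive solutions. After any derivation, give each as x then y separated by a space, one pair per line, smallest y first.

√35 → a₀=5, period (1,10); ℓ=2 even so k=1
i=0: a=5 ⇒ p=5, q=1
i=1: a=1 ⇒ p=6, q=1
→ (6, 1).  Check: 6²=36, 35·1²=35, difference 1.
(6+1√35)^2 = 71 + 12√35
(6+1√35)^3 = 846 + 143√35

6 1
71 12
846 143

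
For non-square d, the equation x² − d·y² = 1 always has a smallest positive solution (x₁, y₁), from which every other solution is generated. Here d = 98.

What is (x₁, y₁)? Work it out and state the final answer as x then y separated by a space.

99 10

√98 → a₀=9, period (1,8,1,18); ℓ=4 even so k=3
a_0=9:  p_0=9·1+0=9,  q_0=9·0+1=1
a_1=1:  p_1=1·9+1=10,  q_1=1·1+0=1
a_2=8:  p_2=8·10+9=89,  q_2=8·1+1=9
a_3=1:  p_3=1·89+10=99,  q_3=1·9+1=10
fundamental: x₁=99, y₁=10  (since 9801 − 98·100 = 1)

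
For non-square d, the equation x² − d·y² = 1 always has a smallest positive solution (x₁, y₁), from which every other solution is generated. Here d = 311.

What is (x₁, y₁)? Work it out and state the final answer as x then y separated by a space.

√311 → a₀=17, period (1,1,1,2,1,…,1,1,34); ℓ=16 even so k=15
a_0=17:  p_0=17·1+0=17,  q_0=17·0+1=1
…
a_3=1:  p_3=1·35+18=53,  q_3=1·2+1=3
…
a_5=1:  p_5=1·141+53=194,  q_5=1·8+3=11
a_6=6:  p_6=6·194+141=1305,  q_6=6·11+8=74
…
a_10=6:  p_10=6·217583+71158=1376656,  q_10=6·12338+4035=78063
…
a_12=2:  p_12=2·1594239+1376656=4565134,  q_12=2·90401+78063=258865
a_13=1:  p_13=1·4565134+1594239=6159373,  q_13=1·258865+90401=349266
a_14=1:  p_14=1·6159373+4565134=10724507,  q_14=1·349266+258865=608131
a_15=1:  p_15=1·10724507+6159373=16883880,  q_15=1·608131+349266=957397
(x₁, y₁) = (16883880, 957397);  16883880² − 311·957397² = 1 ✓

16883880 957397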